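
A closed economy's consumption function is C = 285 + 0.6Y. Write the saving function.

S = -285 + 0.4Y

S = Y − C = Y − (285 + 0.6Y) = -285 + (1 − 0.6)Y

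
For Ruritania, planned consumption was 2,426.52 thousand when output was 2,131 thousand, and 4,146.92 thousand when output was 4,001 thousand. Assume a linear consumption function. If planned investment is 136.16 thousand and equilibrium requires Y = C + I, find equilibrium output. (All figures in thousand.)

Y = 7527

MPC = (4146.92 − 2426.52)/(4001 − 2131) = 1720.4/1870 = 0.92
a = 2426.52 − 0.92(2131) = 466
Equilibrium: Y = 466 + 0.92Y + 136.16
0.08Y = 602.16, so Y = 602.16/0.08 = 7527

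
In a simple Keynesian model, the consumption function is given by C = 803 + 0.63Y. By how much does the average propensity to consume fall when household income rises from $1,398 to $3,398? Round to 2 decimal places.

At Y = 1398: C = 803 + 0.63(1398) = 1683.74, APC = 1683.74/1398 = 1.204
At Y = 3398: C = 2943.74, APC = 2943.74/3398 = 0.866
Fall in APC = 1.204 − 0.866 = 0.338 ≈ 0.34

ΔAPC = 0.34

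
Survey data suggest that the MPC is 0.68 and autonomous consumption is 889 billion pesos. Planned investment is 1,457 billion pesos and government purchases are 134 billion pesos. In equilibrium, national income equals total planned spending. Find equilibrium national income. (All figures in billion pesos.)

Y = C + I + G = 889 + 0.68Y + 1457 + 134
Y − 0.68Y = 2480
0.32Y = 2480, so Y = 2480/0.32 = 7750

Y = 7750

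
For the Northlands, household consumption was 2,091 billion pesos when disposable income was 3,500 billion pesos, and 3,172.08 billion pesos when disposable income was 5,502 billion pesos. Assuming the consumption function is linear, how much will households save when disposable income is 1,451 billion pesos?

S = 466.46

MPC = (3172.08 − 2091)/(5502 − 3500) = 1081.08/2002 = 0.54
a = 2091 − 0.54(3500) = 2091 − 1890 = 201
C = 201 + 0.54(1451) = 984.54
S = 1451 − 984.54 = 466.46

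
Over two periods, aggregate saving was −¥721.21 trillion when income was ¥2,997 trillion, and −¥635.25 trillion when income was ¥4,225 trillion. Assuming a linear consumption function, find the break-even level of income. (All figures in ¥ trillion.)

MPS = ΔS/ΔY = (-635.25 − (-721.21))/(4225 − 2997) = 85.96/1228 = 0.07
MPC = 1 − MPS = 0.93
From S(2997) = -721.21: −a + 0.07(2997) = -721.21, so a = 209.79 − (-721.21) = 931
Break-even (S = 0): Y = a/MPS = 931/0.07 = 13300

Y = 13300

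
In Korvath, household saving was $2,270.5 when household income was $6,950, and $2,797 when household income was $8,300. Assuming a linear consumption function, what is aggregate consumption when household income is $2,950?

MPS = ΔS/ΔY = (2797 − 2270.5)/(8300 − 6950) = 526.5/1350 = 0.39
MPC = 1 − MPS = 0.61
Autonomous saving = 2270.5 − 0.39(6950) = -440, so a = 440
C = 440 + 0.61(2950) = 440 + 1799.5 = 2239.5

C = 2239.5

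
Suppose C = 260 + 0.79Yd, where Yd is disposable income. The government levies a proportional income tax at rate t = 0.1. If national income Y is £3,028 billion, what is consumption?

C = 2412.908

Yd = (1 − 0.1)(3028) = 0.9(3028) = 2725.2
C = 260 + 0.79(2725.2) = 260 + 2152.908 = 2412.908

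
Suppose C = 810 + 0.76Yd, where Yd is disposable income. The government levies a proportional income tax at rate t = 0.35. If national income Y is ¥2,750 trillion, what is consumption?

C = 2168.5

Yd = (1 − 0.35)(2750) = 0.65(2750) = 1787.5
C = 810 + 0.76(1787.5) = 810 + 1358.5 = 2168.5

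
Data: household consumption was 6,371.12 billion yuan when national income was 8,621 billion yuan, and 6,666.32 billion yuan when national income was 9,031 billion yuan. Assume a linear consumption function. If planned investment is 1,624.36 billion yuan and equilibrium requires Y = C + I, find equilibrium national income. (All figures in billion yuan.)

MPC = (6666.32 − 6371.12)/(9031 − 8621) = 295.2/410 = 0.72
a = 6371.12 − 0.72(8621) = 164
Equilibrium: Y = 164 + 0.72Y + 1624.36
0.28Y = 1788.36, so Y = 1788.36/0.28 = 6387

Y = 6387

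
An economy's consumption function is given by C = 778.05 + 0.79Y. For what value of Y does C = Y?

At break-even, C = Y: 778.05 + 0.79Y = Y
0.21Y = 778.05, so Y = 778.05/0.21 = 3705

Y = 3705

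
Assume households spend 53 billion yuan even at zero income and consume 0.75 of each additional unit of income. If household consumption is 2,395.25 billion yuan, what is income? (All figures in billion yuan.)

53 + 0.75Y = 2395.25
0.75Y = 2342.25, so Y = 2342.25/0.75 = 3123

Y = 3123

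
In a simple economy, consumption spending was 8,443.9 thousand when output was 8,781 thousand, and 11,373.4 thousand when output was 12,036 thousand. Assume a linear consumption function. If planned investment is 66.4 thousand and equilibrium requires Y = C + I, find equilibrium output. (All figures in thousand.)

Y = 6074

MPC = (11373.4 − 8443.9)/(12036 − 8781) = 2929.5/3255 = 0.9
a = 8443.9 − 0.9(8781) = 541
Equilibrium: Y = 541 + 0.9Y + 66.4
0.1Y = 607.4, so Y = 607.4/0.1 = 6074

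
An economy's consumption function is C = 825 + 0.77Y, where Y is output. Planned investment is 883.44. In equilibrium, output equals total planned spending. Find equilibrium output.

Y = C + I = 825 + 0.77Y + 883.44
Y − 0.77Y = 1708.44
0.23Y = 1708.44, so Y = 1708.44/0.23 = 7428

Y = 7428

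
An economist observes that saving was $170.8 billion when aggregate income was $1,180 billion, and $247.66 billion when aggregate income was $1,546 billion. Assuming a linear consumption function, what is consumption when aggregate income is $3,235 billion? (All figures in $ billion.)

C = 2632.65

MPS = ΔS/ΔY = (247.66 − 170.8)/(1546 − 1180) = 76.86/366 = 0.21
MPC = 1 − MPS = 0.79
Autonomous saving = 170.8 − 0.21(1180) = -77, so a = 77
C = 77 + 0.79(3235) = 77 + 2555.65 = 2632.65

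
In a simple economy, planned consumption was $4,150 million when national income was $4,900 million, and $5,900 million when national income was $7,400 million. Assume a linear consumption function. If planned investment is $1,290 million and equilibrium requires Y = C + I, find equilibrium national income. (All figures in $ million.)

Y = 6700

MPC = (5900 − 4150)/(7400 − 4900) = 1750/2500 = 0.7
a = 4150 − 0.7(4900) = 720
Equilibrium: Y = 720 + 0.7Y + 1290
0.3Y = 2010, so Y = 2010/0.3 = 6700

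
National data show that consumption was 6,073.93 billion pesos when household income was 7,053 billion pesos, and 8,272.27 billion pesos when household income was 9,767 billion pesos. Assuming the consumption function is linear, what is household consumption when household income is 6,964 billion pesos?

C = 6001.84

MPC = (8272.27 − 6073.93)/(9767 − 7053) = 2198.34/2714 = 0.81
a = 6073.93 − 0.81(7053) = 6073.93 − 5712.93 = 361
C = 361 + 0.81(6964) = 361 + 5640.84 = 6001.84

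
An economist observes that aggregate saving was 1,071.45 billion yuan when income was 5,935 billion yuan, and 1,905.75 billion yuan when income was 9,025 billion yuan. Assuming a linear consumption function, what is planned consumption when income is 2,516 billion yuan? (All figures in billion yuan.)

MPS = ΔS/ΔY = (1905.75 − 1071.45)/(9025 − 5935) = 834.3/3090 = 0.27
MPC = 1 − MPS = 0.73
Autonomous saving = 1071.45 − 0.27(5935) = -531, so a = 531
C = 531 + 0.73(2516) = 531 + 1836.68 = 2367.68

C = 2367.68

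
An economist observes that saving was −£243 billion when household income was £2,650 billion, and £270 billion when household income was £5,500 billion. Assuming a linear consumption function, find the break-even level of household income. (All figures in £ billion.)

Y = 4000

MPS = ΔS/ΔY = (270 − (-243))/(5500 − 2650) = 513/2850 = 0.18
MPC = 1 − MPS = 0.82
From S(2650) = -243: −a + 0.18(2650) = -243, so a = 477 − (-243) = 720
Break-even (S = 0): Y = a/MPS = 720/0.18 = 4000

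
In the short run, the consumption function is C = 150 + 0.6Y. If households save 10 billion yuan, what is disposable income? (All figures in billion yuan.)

Y = 400

S = Y − C = -150 + 0.4Y
-150 + 0.4Y = 10, so 0.4Y = 160 and Y = 400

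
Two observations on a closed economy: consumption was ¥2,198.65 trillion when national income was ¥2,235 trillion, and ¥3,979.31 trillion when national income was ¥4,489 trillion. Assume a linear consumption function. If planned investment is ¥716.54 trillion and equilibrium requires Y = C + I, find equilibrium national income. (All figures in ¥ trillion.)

Y = 5474

MPC = (3979.31 − 2198.65)/(4489 − 2235) = 1780.66/2254 = 0.79
a = 2198.65 − 0.79(2235) = 433
Equilibrium: Y = 433 + 0.79Y + 716.54
0.21Y = 1149.54, so Y = 1149.54/0.21 = 5474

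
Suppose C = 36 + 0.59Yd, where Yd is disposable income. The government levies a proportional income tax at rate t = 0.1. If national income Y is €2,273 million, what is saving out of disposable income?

Yd = (1 − 0.1)(2273) = 0.9(2273) = 2045.7
C = 36 + 0.59(2045.7) = 36 + 1206.963 = 1242.963
S = Yd − C = 2045.7 − 1242.963 = 802.737

S = 802.737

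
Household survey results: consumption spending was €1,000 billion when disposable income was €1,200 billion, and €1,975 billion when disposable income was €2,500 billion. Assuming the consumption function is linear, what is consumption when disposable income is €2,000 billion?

C = 1600

MPC = (1975 − 1000)/(2500 − 1200) = 975/1300 = 0.75
a = 1000 − 0.75(1200) = 1000 − 900 = 100
C = 100 + 0.75(2000) = 100 + 1500 = 1600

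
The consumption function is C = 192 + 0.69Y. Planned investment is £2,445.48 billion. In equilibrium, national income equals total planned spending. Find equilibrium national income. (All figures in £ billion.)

Y = C + I = 192 + 0.69Y + 2445.48
Y − 0.69Y = 2637.48
0.31Y = 2637.48, so Y = 2637.48/0.31 = 8508

Y = 8508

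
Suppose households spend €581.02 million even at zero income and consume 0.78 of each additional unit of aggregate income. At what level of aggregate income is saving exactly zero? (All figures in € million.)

Y = 2641

At break-even, C = Y: 581.02 + 0.78Y = Y
0.22Y = 581.02, so Y = 581.02/0.22 = 2641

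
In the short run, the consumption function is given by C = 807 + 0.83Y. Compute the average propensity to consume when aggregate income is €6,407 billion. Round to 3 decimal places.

C = 807 + 0.83(6407) = 6124.81
APC = C/Y = 6124.81/6407 = 0.956

APC = 0.956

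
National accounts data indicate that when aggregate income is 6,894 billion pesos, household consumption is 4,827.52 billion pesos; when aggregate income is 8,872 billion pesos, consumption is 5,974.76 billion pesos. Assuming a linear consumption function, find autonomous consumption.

MPC = ΔC/ΔY = (5974.76 − 4827.52)/(8872 − 6894) = 1147.24/1978 = 0.58
a = C − MPC·Y = 4827.52 − 0.58(6894) = 4827.52 − 3998.52 = 829

a = 829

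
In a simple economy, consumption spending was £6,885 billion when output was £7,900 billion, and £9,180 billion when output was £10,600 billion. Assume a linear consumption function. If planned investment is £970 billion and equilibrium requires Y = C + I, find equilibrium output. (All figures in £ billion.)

MPC = (9180 − 6885)/(10600 − 7900) = 2295/2700 = 0.85
a = 6885 − 0.85(7900) = 170
Equilibrium: Y = 170 + 0.85Y + 970
0.15Y = 1140, so Y = 1140/0.15 = 7600

Y = 7600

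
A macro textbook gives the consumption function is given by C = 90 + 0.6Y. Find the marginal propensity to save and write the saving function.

MPS = 1 − MPC = 1 − 0.6 = 0.4
S = Y − C = -90 + 0.4Y

MPS = 0.4; S = -90 + 0.4Y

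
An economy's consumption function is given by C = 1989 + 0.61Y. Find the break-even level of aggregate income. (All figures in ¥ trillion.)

Y = 5100

At break-even, C = Y: 1989 + 0.61Y = Y
0.39Y = 1989, so Y = 1989/0.39 = 5100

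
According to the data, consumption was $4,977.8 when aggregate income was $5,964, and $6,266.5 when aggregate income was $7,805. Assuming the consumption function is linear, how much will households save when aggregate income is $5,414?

MPC = (6266.5 − 4977.8)/(7805 − 5964) = 1288.7/1841 = 0.7
a = 4977.8 − 0.7(5964) = 4977.8 − 4174.8 = 803
C = 803 + 0.7(5414) = 4592.8
S = 5414 − 4592.8 = 821.2

S = 821.2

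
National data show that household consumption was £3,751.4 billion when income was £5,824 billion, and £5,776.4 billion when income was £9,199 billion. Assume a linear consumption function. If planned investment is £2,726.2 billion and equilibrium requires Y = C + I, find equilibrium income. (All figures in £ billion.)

MPC = (5776.4 − 3751.4)/(9199 − 5824) = 2025/3375 = 0.6
a = 3751.4 − 0.6(5824) = 257
Equilibrium: Y = 257 + 0.6Y + 2726.2
0.4Y = 2983.2, so Y = 2983.2/0.4 = 7458

Y = 7458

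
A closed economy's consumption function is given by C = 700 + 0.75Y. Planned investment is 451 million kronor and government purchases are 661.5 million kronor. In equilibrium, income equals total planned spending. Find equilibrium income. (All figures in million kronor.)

Y = 7250

Y = C + I + G = 700 + 0.75Y + 451 + 661.5
Y − 0.75Y = 1812.5
0.25Y = 1812.5, so Y = 1812.5/0.25 = 7250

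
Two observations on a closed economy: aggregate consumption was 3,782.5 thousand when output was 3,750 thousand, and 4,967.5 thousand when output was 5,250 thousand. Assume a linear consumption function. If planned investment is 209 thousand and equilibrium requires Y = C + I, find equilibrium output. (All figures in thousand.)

Y = 4900

MPC = (4967.5 − 3782.5)/(5250 − 3750) = 1185/1500 = 0.79
a = 3782.5 − 0.79(3750) = 820
Equilibrium: Y = 820 + 0.79Y + 209
0.21Y = 1029, so Y = 1029/0.21 = 4900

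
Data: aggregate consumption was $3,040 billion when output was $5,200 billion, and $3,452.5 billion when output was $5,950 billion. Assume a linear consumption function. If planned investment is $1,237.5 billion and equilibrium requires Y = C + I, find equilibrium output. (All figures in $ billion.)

MPC = (3452.5 − 3040)/(5950 − 5200) = 412.5/750 = 0.55
a = 3040 − 0.55(5200) = 180
Equilibrium: Y = 180 + 0.55Y + 1237.5
0.45Y = 1417.5, so Y = 1417.5/0.45 = 3150

Y = 3150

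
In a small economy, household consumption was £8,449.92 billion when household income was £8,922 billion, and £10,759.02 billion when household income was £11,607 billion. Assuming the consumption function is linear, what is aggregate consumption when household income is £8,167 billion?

MPC = (10759.02 − 8449.92)/(11607 − 8922) = 2309.1/2685 = 0.86
a = 8449.92 − 0.86(8922) = 8449.92 − 7672.92 = 777
C = 777 + 0.86(8167) = 777 + 7023.62 = 7800.62

C = 7800.62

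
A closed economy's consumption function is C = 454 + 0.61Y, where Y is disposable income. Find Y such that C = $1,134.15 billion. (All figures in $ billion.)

454 + 0.61Y = 1134.15
0.61Y = 680.15, so Y = 680.15/0.61 = 1115

Y = 1115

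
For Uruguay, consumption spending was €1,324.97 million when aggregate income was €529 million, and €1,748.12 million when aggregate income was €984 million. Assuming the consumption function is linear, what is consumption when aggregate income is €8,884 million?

C = 9095.12

MPC = (1748.12 − 1324.97)/(984 − 529) = 423.15/455 = 0.93
a = 1324.97 − 0.93(529) = 1324.97 − 491.97 = 833
C = 833 + 0.93(8884) = 833 + 8262.12 = 9095.12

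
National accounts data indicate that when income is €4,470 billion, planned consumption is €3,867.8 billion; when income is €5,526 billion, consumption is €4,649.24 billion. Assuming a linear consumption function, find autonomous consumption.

a = 560

MPC = ΔC/ΔY = (4649.24 − 3867.8)/(5526 − 4470) = 781.44/1056 = 0.74
a = C − MPC·Y = 3867.8 − 0.74(4470) = 3867.8 − 3307.8 = 560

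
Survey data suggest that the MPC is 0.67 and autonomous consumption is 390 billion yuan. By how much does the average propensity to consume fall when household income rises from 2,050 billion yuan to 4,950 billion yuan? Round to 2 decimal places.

ΔAPC = 0.11

At Y = 2050: C = 390 + 0.67(2050) = 1763.5, APC = 1763.5/2050 = 0.860
At Y = 4950: C = 3706.5, APC = 3706.5/4950 = 0.749
Fall in APC = 0.860 − 0.749 = 0.111 ≈ 0.11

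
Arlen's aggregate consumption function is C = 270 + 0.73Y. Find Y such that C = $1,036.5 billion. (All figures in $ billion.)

270 + 0.73Y = 1036.5
0.73Y = 766.5, so Y = 766.5/0.73 = 1050

Y = 1050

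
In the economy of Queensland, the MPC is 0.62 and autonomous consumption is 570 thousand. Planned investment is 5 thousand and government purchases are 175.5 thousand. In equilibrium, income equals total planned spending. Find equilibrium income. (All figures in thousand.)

Y = 1975

Y = C + I + G = 570 + 0.62Y + 5 + 175.5
Y − 0.62Y = 750.5
0.38Y = 750.5, so Y = 750.5/0.38 = 1975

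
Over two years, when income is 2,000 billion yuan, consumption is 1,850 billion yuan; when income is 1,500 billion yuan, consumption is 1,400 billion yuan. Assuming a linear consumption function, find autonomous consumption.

MPC = ΔC/ΔY = (1850 − 1400)/(2000 − 1500) = 450/500 = 0.9
a = C − MPC·Y = 1400 − 0.9(1500) = 1400 − 1350 = 50

a = 50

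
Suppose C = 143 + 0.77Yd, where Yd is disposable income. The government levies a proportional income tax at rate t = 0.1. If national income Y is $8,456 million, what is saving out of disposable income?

Yd = (1 − 0.1)(8456) = 0.9(8456) = 7610.4
C = 143 + 0.77(7610.4) = 143 + 5860.008 = 6003.008
S = Yd − C = 7610.4 − 6003.008 = 1607.392

S = 1607.392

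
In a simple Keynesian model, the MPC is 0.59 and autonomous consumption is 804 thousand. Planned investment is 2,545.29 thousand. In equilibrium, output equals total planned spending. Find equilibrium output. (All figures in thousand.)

Y = 8169

Y = C + I = 804 + 0.59Y + 2545.29
Y − 0.59Y = 3349.29
0.41Y = 3349.29, so Y = 3349.29/0.41 = 8169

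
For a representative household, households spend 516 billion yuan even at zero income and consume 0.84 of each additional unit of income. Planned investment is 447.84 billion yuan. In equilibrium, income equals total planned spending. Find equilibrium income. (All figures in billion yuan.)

Y = 6024

Y = C + I = 516 + 0.84Y + 447.84
Y − 0.84Y = 963.84
0.16Y = 963.84, so Y = 963.84/0.16 = 6024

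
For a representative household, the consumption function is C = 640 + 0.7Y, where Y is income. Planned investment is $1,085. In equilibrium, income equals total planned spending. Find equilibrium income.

Y = C + I = 640 + 0.7Y + 1085
Y − 0.7Y = 1725
0.3Y = 1725, so Y = 1725/0.3 = 5750

Y = 5750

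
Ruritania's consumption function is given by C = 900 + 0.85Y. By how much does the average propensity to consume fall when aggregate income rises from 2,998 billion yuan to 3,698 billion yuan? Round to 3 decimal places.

At Y = 2998: C = 900 + 0.85(2998) = 3448.3, APC = 3448.3/2998 = 1.1502
At Y = 3698: C = 4043.3, APC = 4043.3/3698 = 1.0934
Fall in APC = 1.1502 − 1.0934 = 0.0568 ≈ 0.057

ΔAPC = 0.057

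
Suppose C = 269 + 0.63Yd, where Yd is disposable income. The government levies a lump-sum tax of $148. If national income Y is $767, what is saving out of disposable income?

Yd = Y − T = 767 − 148 = 619
C = 269 + 0.63(619) = 269 + 389.97 = 658.97
S = Yd − C = 619 − 658.97 = -39.97

S = -39.97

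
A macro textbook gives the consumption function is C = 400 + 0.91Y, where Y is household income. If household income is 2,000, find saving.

S = -220

C = 400 + 0.91(2000) = 400 + 1820 = 2220
S = Y − C = 2000 − 2220 = -220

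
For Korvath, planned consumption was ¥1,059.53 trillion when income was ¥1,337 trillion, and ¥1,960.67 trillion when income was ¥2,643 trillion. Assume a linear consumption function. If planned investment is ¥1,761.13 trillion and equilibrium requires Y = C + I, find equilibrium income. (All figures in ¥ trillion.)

Y = 6123

MPC = (1960.67 − 1059.53)/(2643 − 1337) = 901.14/1306 = 0.69
a = 1059.53 − 0.69(1337) = 137
Equilibrium: Y = 137 + 0.69Y + 1761.13
0.31Y = 1898.13, so Y = 1898.13/0.31 = 6123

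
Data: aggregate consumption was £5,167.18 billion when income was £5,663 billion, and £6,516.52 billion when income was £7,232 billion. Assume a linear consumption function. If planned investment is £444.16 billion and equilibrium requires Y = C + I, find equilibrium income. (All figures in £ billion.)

Y = 5294

MPC = (6516.52 − 5167.18)/(7232 − 5663) = 1349.34/1569 = 0.86
a = 5167.18 − 0.86(5663) = 297
Equilibrium: Y = 297 + 0.86Y + 444.16
0.14Y = 741.16, so Y = 741.16/0.14 = 5294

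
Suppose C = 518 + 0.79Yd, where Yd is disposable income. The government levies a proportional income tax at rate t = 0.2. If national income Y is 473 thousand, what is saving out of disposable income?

S = -438.536

Yd = (1 − 0.2)(473) = 0.8(473) = 378.4
C = 518 + 0.79(378.4) = 518 + 298.936 = 816.936
S = Yd − C = 378.4 − 816.936 = -438.536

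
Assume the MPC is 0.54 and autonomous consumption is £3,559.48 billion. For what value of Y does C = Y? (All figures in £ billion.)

Y = 7738

At break-even, C = Y: 3559.48 + 0.54Y = Y
0.46Y = 3559.48, so Y = 3559.48/0.46 = 7738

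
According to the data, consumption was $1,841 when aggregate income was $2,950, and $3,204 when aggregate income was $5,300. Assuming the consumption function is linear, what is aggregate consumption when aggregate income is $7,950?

MPC = (3204 − 1841)/(5300 − 2950) = 1363/2350 = 0.58
a = 1841 − 0.58(2950) = 1841 − 1711 = 130
C = 130 + 0.58(7950) = 130 + 4611 = 4741

C = 4741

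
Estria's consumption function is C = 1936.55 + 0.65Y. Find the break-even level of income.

At break-even, C = Y: 1936.55 + 0.65Y = Y
0.35Y = 1936.55, so Y = 1936.55/0.35 = 5533

Y = 5533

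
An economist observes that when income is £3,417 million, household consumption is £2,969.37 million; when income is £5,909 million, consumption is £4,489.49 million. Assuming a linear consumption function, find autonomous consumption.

a = 885

MPC = ΔC/ΔY = (4489.49 − 2969.37)/(5909 − 3417) = 1520.12/2492 = 0.61
a = C − MPC·Y = 2969.37 − 0.61(3417) = 2969.37 − 2084.37 = 885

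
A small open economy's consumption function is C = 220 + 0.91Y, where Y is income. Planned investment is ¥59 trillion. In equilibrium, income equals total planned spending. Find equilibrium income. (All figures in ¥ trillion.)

Y = 3100

Y = C + I = 220 + 0.91Y + 59
Y − 0.91Y = 279
0.09Y = 279, so Y = 279/0.09 = 3100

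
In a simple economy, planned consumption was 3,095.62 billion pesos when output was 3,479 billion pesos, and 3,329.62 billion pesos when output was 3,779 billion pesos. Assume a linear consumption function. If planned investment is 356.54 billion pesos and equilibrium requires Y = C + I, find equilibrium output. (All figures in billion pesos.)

MPC = (3329.62 − 3095.62)/(3779 − 3479) = 234/300 = 0.78
a = 3095.62 − 0.78(3479) = 382
Equilibrium: Y = 382 + 0.78Y + 356.54
0.22Y = 738.54, so Y = 738.54/0.22 = 3357

Y = 3357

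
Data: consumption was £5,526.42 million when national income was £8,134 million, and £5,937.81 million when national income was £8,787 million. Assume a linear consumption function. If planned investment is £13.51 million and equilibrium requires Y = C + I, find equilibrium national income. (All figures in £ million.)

MPC = (5937.81 − 5526.42)/(8787 − 8134) = 411.39/653 = 0.63
a = 5526.42 − 0.63(8134) = 402
Equilibrium: Y = 402 + 0.63Y + 13.51
0.37Y = 415.51, so Y = 415.51/0.37 = 1123

Y = 1123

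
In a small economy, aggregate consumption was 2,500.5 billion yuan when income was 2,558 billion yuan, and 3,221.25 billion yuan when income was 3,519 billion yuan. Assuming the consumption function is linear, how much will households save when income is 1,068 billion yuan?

S = -315

MPC = (3221.25 − 2500.5)/(3519 − 2558) = 720.75/961 = 0.75
a = 2500.5 − 0.75(2558) = 2500.5 − 1918.5 = 582
C = 582 + 0.75(1068) = 1383
S = 1068 − 1383 = -315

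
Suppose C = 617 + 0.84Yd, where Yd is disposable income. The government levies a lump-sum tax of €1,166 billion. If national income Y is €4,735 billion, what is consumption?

Yd = Y − T = 4735 − 1166 = 3569
C = 617 + 0.84(3569) = 617 + 2997.96 = 3614.96

C = 3614.96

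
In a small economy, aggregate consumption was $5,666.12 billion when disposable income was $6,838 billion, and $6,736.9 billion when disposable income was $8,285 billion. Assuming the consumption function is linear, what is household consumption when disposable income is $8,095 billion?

MPC = (6736.9 − 5666.12)/(8285 − 6838) = 1070.78/1447 = 0.74
a = 5666.12 − 0.74(6838) = 5666.12 − 5060.12 = 606
C = 606 + 0.74(8095) = 606 + 5990.3 = 6596.3

C = 6596.3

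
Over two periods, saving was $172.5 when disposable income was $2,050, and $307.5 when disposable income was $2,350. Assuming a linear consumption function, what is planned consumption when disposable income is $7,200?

MPS = ΔS/ΔY = (307.5 − 172.5)/(2350 − 2050) = 135/300 = 0.45
MPC = 1 − MPS = 0.55
Autonomous saving = 172.5 − 0.45(2050) = -750, so a = 750
C = 750 + 0.55(7200) = 750 + 3960 = 4710

C = 4710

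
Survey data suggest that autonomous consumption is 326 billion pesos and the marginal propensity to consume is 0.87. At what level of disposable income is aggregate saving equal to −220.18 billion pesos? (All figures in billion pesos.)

Y = 814

S = Y − C = -326 + 0.13Y
-326 + 0.13Y = -220.18, so 0.13Y = 105.82 and Y = 814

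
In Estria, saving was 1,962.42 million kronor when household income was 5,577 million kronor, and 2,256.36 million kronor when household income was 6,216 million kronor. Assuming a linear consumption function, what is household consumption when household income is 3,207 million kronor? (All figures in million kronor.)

MPS = ΔS/ΔY = (2256.36 − 1962.42)/(6216 − 5577) = 293.94/639 = 0.46
MPC = 1 − MPS = 0.54
Autonomous saving = 1962.42 − 0.46(5577) = -603, so a = 603
C = 603 + 0.54(3207) = 603 + 1731.78 = 2334.78

C = 2334.78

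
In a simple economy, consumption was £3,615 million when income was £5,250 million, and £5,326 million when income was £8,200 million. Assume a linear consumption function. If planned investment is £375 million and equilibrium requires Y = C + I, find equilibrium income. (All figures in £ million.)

Y = 2250

MPC = (5326 − 3615)/(8200 − 5250) = 1711/2950 = 0.58
a = 3615 − 0.58(5250) = 570
Equilibrium: Y = 570 + 0.58Y + 375
0.42Y = 945, so Y = 945/0.42 = 2250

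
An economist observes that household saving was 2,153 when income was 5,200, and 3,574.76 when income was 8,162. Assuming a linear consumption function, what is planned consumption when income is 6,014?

C = 3470.28

MPS = ΔS/ΔY = (3574.76 − 2153)/(8162 − 5200) = 1421.76/2962 = 0.48
MPC = 1 − MPS = 0.52
Autonomous saving = 2153 − 0.48(5200) = -343, so a = 343
C = 343 + 0.52(6014) = 343 + 3127.28 = 3470.28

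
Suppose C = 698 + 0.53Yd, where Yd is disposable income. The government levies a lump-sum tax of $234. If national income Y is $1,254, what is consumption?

Yd = Y − T = 1254 − 234 = 1020
C = 698 + 0.53(1020) = 698 + 540.6 = 1238.6

C = 1238.6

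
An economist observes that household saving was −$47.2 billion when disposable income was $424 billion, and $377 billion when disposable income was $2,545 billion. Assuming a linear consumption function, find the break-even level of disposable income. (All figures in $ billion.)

MPS = ΔS/ΔY = (377 − (-47.2))/(2545 − 424) = 424.2/2121 = 0.2
MPC = 1 − MPS = 0.8
From S(424) = -47.2: −a + 0.2(424) = -47.2, so a = 84.8 − (-47.2) = 132
Break-even (S = 0): Y = a/MPS = 132/0.2 = 660

Y = 660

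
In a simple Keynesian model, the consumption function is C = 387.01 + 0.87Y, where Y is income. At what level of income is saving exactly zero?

Y = 2977

At break-even, C = Y: 387.01 + 0.87Y = Y
0.13Y = 387.01, so Y = 387.01/0.13 = 2977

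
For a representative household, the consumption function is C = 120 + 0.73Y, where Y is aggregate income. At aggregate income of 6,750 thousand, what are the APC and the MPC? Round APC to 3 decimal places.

APC = 0.748; MPC = 0.73

MPC = 0.73 (the slope of the consumption function)
C = 120 + 0.73(6750) = 5047.5, so APC = 5047.5/6750 = 0.748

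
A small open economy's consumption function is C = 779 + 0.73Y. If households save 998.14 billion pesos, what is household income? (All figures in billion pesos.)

S = Y − C = -779 + 0.27Y
-779 + 0.27Y = 998.14, so 0.27Y = 1777.14 and Y = 6582

Y = 6582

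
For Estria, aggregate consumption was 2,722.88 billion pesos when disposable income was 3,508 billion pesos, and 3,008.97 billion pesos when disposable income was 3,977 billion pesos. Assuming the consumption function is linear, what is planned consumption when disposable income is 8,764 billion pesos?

MPC = (3008.97 − 2722.88)/(3977 − 3508) = 286.09/469 = 0.61
a = 2722.88 − 0.61(3508) = 2722.88 − 2139.88 = 583
C = 583 + 0.61(8764) = 583 + 5346.04 = 5929.04

C = 5929.04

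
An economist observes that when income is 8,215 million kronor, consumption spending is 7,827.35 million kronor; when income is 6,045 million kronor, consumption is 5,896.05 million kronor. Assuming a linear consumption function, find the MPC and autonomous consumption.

MPC = ΔC/ΔY = (7827.35 − 5896.05)/(8215 − 6045) = 1931.3/2170 = 0.89
a = C − MPC·Y = 5896.05 − 0.89(6045) = 5896.05 − 5380.05 = 516

MPC = 0.89; a = 516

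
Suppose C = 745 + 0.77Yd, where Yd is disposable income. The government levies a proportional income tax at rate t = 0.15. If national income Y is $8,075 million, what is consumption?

Yd = (1 − 0.15)(8075) = 0.85(8075) = 6863.75
C = 745 + 0.77(6863.75) = 745 + 5285.0875 = 6030.0875

C = 6030.0875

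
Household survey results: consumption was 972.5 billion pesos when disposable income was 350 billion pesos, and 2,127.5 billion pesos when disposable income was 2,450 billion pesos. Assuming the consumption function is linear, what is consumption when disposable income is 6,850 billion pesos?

C = 4547.5

MPC = (2127.5 − 972.5)/(2450 − 350) = 1155/2100 = 0.55
a = 972.5 − 0.55(350) = 972.5 − 192.5 = 780
C = 780 + 0.55(6850) = 780 + 3767.5 = 4547.5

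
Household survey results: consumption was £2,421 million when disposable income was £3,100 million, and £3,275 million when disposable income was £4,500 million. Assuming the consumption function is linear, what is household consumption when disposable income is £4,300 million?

C = 3153

MPC = (3275 − 2421)/(4500 − 3100) = 854/1400 = 0.61
a = 2421 − 0.61(3100) = 2421 − 1891 = 530
C = 530 + 0.61(4300) = 530 + 2623 = 3153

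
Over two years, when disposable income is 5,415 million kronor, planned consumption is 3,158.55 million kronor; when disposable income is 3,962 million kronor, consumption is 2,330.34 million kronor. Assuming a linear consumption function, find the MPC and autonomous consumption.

MPC = ΔC/ΔY = (3158.55 − 2330.34)/(5415 − 3962) = 828.21/1453 = 0.57
a = C − MPC·Y = 2330.34 − 0.57(3962) = 2330.34 − 2258.34 = 72

MPC = 0.57; a = 72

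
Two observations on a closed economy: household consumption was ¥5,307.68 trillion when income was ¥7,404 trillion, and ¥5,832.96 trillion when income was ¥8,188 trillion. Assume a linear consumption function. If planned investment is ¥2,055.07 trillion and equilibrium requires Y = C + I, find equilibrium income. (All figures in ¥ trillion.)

MPC = (5832.96 − 5307.68)/(8188 − 7404) = 525.28/784 = 0.67
a = 5307.68 − 0.67(7404) = 347
Equilibrium: Y = 347 + 0.67Y + 2055.07
0.33Y = 2402.07, so Y = 2402.07/0.33 = 7279

Y = 7279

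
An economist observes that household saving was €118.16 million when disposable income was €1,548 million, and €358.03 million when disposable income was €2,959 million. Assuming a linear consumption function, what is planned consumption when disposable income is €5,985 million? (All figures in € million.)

C = 5112.55

MPS = ΔS/ΔY = (358.03 − 118.16)/(2959 − 1548) = 239.87/1411 = 0.17
MPC = 1 − MPS = 0.83
Autonomous saving = 118.16 − 0.17(1548) = -145, so a = 145
C = 145 + 0.83(5985) = 145 + 4967.55 = 5112.55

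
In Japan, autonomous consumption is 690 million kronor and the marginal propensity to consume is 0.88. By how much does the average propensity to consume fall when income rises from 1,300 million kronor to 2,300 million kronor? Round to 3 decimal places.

ΔAPC = 0.231

At Y = 1300: C = 690 + 0.88(1300) = 1834, APC = 1834/1300 = 1.4108
At Y = 2300: C = 2714, APC = 2714/2300 = 1.1800
Fall in APC = 1.4108 − 1.1800 = 0.2308 ≈ 0.231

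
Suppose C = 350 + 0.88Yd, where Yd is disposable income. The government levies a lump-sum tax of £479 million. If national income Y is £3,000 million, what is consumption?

Yd = Y − T = 3000 − 479 = 2521
C = 350 + 0.88(2521) = 350 + 2218.48 = 2568.48

C = 2568.48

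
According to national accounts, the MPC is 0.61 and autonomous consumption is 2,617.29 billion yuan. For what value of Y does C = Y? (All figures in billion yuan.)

At break-even, C = Y: 2617.29 + 0.61Y = Y
0.39Y = 2617.29, so Y = 2617.29/0.39 = 6711

Y = 6711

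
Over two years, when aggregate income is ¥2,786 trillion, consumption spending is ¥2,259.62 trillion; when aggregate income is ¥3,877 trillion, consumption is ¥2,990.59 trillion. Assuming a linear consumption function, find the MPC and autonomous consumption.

MPC = 0.67; a = 393

MPC = ΔC/ΔY = (2990.59 − 2259.62)/(3877 − 2786) = 730.97/1091 = 0.67
a = C − MPC·Y = 2259.62 − 0.67(2786) = 2259.62 − 1866.62 = 393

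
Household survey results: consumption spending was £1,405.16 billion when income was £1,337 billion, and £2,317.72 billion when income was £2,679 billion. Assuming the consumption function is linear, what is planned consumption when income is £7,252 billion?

C = 5427.36

MPC = (2317.72 − 1405.16)/(2679 − 1337) = 912.56/1342 = 0.68
a = 1405.16 − 0.68(1337) = 1405.16 − 909.16 = 496
C = 496 + 0.68(7252) = 496 + 4931.36 = 5427.36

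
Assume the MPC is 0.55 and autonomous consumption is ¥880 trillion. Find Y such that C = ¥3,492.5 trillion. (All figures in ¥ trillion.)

880 + 0.55Y = 3492.5
0.55Y = 2612.5, so Y = 2612.5/0.55 = 4750

Y = 4750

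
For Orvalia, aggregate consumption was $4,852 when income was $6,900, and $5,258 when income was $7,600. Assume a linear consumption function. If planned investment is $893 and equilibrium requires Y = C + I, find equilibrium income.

MPC = (5258 − 4852)/(7600 − 6900) = 406/700 = 0.58
a = 4852 − 0.58(6900) = 850
Equilibrium: Y = 850 + 0.58Y + 893
0.42Y = 1743, so Y = 1743/0.42 = 4150

Y = 4150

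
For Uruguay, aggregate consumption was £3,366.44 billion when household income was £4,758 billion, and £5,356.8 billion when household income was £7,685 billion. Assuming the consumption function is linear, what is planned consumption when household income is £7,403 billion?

C = 5165.04

MPC = (5356.8 − 3366.44)/(7685 − 4758) = 1990.36/2927 = 0.68
a = 3366.44 − 0.68(4758) = 3366.44 − 3235.44 = 131
C = 131 + 0.68(7403) = 131 + 5034.04 = 5165.04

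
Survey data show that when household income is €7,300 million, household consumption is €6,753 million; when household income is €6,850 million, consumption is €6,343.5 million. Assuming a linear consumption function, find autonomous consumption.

MPC = ΔC/ΔY = (6753 − 6343.5)/(7300 − 6850) = 409.5/450 = 0.91
a = C − MPC·Y = 6343.5 − 0.91(6850) = 6343.5 − 6233.5 = 110

a = 110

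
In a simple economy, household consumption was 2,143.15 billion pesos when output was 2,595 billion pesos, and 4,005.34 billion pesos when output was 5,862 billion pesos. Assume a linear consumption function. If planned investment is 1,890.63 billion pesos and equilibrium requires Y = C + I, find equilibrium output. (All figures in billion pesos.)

Y = 5941

MPC = (4005.34 − 2143.15)/(5862 − 2595) = 1862.19/3267 = 0.57
a = 2143.15 − 0.57(2595) = 664
Equilibrium: Y = 664 + 0.57Y + 1890.63
0.43Y = 2554.63, so Y = 2554.63/0.43 = 5941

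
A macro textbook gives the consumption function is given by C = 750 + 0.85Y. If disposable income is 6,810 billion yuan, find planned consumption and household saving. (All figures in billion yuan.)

C = 750 + 0.85(6810) = 750 + 5788.5 = 6538.5
S = Y − C = 6810 − 6538.5 = 271.5

C = 6538.5; S = 271.5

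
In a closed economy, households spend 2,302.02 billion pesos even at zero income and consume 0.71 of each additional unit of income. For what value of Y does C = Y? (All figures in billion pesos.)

At break-even, C = Y: 2302.02 + 0.71Y = Y
0.29Y = 2302.02, so Y = 2302.02/0.29 = 7938

Y = 7938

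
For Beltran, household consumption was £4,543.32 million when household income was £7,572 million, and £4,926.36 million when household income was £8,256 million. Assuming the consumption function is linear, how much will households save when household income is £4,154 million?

MPC = (4926.36 − 4543.32)/(8256 − 7572) = 383.04/684 = 0.56
a = 4543.32 − 0.56(7572) = 4543.32 − 4240.32 = 303
C = 303 + 0.56(4154) = 2629.24
S = 4154 − 2629.24 = 1524.76

S = 1524.76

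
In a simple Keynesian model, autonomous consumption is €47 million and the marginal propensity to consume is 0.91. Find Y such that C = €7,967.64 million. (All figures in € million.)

Y = 8704

47 + 0.91Y = 7967.64
0.91Y = 7920.64, so Y = 7920.64/0.91 = 8704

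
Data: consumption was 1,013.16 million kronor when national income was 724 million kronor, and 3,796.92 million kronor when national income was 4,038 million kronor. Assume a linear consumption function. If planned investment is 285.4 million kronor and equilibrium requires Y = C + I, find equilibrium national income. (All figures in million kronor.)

Y = 4315

MPC = (3796.92 − 1013.16)/(4038 − 724) = 2783.76/3314 = 0.84
a = 1013.16 − 0.84(724) = 405
Equilibrium: Y = 405 + 0.84Y + 285.4
0.16Y = 690.4, so Y = 690.4/0.16 = 4315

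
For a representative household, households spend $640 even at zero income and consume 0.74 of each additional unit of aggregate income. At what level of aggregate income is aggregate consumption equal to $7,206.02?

Y = 8873

640 + 0.74Y = 7206.02
0.74Y = 6566.02, so Y = 6566.02/0.74 = 8873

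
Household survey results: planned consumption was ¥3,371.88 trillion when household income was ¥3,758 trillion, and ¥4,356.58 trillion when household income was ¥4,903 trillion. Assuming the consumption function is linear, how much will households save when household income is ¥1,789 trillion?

MPC = (4356.58 − 3371.88)/(4903 − 3758) = 984.7/1145 = 0.86
a = 3371.88 − 0.86(3758) = 3371.88 − 3231.88 = 140
C = 140 + 0.86(1789) = 1678.54
S = 1789 − 1678.54 = 110.46

S = 110.46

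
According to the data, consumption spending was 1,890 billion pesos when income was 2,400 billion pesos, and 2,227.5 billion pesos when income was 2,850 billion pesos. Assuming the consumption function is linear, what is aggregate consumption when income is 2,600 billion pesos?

C = 2040

MPC = (2227.5 − 1890)/(2850 − 2400) = 337.5/450 = 0.75
a = 1890 − 0.75(2400) = 1890 − 1800 = 90
C = 90 + 0.75(2600) = 90 + 1950 = 2040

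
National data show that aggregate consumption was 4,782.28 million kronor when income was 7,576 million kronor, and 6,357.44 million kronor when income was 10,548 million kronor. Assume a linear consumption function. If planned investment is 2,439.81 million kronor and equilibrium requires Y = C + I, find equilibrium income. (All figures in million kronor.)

MPC = (6357.44 − 4782.28)/(10548 − 7576) = 1575.16/2972 = 0.53
a = 4782.28 − 0.53(7576) = 767
Equilibrium: Y = 767 + 0.53Y + 2439.81
0.47Y = 3206.81, so Y = 3206.81/0.47 = 6823

Y = 6823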